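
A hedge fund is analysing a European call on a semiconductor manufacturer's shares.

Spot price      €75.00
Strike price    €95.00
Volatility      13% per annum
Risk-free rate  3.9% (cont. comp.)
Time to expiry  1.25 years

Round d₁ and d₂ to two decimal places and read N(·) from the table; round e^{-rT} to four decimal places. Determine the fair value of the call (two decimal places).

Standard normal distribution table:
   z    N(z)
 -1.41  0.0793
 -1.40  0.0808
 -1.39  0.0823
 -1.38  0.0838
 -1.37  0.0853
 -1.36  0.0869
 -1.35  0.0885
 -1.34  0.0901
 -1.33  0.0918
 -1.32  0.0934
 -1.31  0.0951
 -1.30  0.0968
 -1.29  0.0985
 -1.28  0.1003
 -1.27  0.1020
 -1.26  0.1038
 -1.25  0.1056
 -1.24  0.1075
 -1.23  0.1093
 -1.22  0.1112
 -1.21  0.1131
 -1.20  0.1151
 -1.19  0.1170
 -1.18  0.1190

σ√T = 0.13 × 1.1180 = 0.1453
d₁ = [ln(75/95) + (0.039 + 0.13²/2)·1.25] / 0.1453 = [-0.2364 + 0.0593] / 0.1453 = -1.2183 ⇒ -1.22
d₂ = d₁ − σ√T = -1.2183 − 0.1453 = -1.3637 ⇒ -1.36
exp(−rT) = exp(−0.039·1.25) = 0.9524
N(d₁) = N(-1.22) = 0.1112;  N(d₂) = N(-1.36) = 0.0869
C = 75·0.1112 − 95·0.9524·0.0869 = 8.3400 − 7.8625 = 0.4775

€0.48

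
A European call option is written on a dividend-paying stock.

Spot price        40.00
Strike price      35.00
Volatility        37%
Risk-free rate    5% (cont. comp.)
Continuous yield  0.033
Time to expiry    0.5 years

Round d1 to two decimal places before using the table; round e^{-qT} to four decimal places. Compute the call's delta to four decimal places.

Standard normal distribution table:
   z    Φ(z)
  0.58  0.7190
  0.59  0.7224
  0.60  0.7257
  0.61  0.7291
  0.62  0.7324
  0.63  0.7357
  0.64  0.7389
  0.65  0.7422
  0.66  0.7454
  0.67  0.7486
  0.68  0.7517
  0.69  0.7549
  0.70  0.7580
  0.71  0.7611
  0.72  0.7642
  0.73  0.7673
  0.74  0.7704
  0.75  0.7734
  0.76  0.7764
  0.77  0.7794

0.7363

σ√T = 0.37·√0.5 = 0.2616
ln(S/K) + (r − q + σ²/2)T = ln(40/35) + (0.05 − 0.033 + 0.37²/2)·0.5 = 0.1335 + 0.0427 = 0.1763
d₁ = 0.1763 / 0.2616 = 0.6737 ⇒ 0.67
N(d₁) = N(0.67) = 0.7486
Δ_call = e^(−qT)·N(d₁) = 0.9836·0.7486 = 0.7363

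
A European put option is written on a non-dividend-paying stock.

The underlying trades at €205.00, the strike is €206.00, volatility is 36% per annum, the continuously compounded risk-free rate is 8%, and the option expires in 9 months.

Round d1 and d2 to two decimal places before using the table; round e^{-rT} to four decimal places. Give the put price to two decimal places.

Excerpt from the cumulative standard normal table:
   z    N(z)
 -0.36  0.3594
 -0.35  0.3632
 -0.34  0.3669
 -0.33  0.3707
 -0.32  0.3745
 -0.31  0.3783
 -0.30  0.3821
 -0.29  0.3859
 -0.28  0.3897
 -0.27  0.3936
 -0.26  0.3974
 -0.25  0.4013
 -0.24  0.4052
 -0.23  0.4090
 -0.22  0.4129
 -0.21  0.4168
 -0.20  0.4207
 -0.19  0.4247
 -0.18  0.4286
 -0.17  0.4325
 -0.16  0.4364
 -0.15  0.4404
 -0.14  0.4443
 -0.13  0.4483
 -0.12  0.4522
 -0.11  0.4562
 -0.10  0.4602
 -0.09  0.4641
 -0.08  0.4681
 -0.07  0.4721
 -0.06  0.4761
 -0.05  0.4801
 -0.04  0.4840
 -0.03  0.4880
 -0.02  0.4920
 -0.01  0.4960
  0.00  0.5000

€19.46

σ√T = 0.36 × 0.8660 = 0.3118
ln(S/K) + (r + σ²/2)T = ln(205/206) + (0.08 + 0.36²/2)·0.75 = -0.0049 + 0.1086 = 0.1037
d₁ = 0.1037 / 0.3118 = 0.3327 ⇒ 0.33
d₂ = d₁ − σ√T = 0.3327 − 0.3118 = 0.0210 ⇒ 0.02
exp(−rT) = exp(−0.08·0.75) = 0.9418
N(−d₂) = N(-0.02) = 0.4920;  N(−d₁) = N(-0.33) = 0.3707
P = 206·0.9418·0.4920 − 205·0.3707 = 95.4533 − 75.9935 = 19.4598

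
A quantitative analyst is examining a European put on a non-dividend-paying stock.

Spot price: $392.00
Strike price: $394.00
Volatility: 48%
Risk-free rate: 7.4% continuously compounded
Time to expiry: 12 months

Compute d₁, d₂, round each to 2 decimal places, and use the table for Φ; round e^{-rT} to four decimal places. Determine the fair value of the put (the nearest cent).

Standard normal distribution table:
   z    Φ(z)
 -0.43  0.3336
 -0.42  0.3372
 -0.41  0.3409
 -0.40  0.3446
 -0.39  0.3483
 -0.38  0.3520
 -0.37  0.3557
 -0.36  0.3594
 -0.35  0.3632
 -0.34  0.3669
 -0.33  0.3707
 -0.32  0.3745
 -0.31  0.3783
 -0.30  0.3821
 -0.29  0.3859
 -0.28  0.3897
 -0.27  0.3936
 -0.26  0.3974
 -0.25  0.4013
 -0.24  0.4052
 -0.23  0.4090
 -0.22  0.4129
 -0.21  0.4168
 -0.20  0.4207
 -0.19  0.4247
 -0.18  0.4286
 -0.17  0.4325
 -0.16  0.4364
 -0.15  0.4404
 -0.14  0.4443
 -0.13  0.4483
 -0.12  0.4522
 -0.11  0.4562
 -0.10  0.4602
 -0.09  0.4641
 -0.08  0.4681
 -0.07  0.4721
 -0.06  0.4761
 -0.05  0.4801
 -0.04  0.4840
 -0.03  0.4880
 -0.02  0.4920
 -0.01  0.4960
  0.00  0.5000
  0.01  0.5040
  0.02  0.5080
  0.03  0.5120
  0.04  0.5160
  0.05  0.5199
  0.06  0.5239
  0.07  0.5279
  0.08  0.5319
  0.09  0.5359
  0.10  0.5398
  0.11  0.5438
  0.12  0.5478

σ√T = 0.48 × 1.0000 = 0.4800
ln(S/K) + (r + σ²/2)T = ln(392/394) + (0.074 + 0.48²/2)·1 = -0.0051 + 0.1892 = 0.1841
d₁ = 0.1841 / 0.4800 = 0.3836 which rounds to 0.38
d₂ = d₁ − σ√T = 0.3836 − 0.4800 = -0.0964 which rounds to -0.10
exp(−rT) = exp(−0.074·1) = 0.9287
P = 394·0.9287·N(0.10) − 392·N(-0.38) = 394·0.9287·0.5398 − 392·0.3520 = 197.5170 − 137.9840 = 59.5330

$59.53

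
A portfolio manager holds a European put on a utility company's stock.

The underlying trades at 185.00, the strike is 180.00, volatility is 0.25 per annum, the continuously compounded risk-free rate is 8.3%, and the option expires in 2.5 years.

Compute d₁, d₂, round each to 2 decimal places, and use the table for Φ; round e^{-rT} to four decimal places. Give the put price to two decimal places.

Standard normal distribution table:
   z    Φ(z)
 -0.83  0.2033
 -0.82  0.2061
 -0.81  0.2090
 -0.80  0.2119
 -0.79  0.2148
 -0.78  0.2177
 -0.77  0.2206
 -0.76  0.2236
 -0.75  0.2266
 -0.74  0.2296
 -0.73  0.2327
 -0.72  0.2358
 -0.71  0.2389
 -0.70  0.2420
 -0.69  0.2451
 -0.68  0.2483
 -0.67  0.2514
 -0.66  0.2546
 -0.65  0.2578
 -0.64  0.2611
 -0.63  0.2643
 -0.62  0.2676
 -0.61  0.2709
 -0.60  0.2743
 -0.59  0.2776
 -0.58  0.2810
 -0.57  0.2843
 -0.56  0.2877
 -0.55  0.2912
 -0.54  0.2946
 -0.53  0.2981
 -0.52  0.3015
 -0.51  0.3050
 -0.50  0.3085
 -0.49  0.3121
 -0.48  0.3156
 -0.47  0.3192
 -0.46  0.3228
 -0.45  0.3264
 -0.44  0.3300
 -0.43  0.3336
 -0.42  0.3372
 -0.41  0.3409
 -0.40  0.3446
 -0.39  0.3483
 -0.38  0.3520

T = 2.5;  σ√T = 0.3953
ln(S/K) + (r + σ²/2)T = ln(185/180) + (0.083 + 0.25²/2)·2.5 = 0.0274 + 0.2856 = 0.3130
d₁ = 0.3130 / 0.3953 = 0.7919 → 0.79
d₂ = d₁ − σ√T = 0.7919 − 0.3953 = 0.3966 → 0.40
e^(−rT) = e^(−0.083·2.5) = 0.8126
P = 180·0.8126·N(-0.40) − 185·N(-0.79) = 180·0.8126·0.3446 − 185·0.2148 = 50.4040 − 39.7380 = 10.6660

10.67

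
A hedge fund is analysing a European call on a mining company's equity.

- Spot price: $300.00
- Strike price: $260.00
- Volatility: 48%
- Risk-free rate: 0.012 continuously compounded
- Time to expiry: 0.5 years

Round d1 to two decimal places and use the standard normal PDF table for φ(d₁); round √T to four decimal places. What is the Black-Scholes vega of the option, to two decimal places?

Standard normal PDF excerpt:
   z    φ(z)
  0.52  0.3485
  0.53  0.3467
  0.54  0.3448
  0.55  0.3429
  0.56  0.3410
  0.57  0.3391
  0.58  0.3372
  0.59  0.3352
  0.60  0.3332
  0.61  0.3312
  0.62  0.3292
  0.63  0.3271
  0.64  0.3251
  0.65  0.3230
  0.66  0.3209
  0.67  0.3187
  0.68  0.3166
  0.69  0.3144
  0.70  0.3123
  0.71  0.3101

σ√T = 0.48 × 0.7071 = 0.3394
d₁ = [ln(300/260) + (0.012 + 0.48²/2)·0.5] / 0.3394 = [0.1431 + 0.0636] / 0.3394 = 0.6090 ⇒ 0.61
√T = √0.5 = 0.7071
φ(d₁) = φ(0.61) = 0.3312
vega = S·φ(d₁)·√T = 300·0.3312·0.7071 = 70.2575

70.26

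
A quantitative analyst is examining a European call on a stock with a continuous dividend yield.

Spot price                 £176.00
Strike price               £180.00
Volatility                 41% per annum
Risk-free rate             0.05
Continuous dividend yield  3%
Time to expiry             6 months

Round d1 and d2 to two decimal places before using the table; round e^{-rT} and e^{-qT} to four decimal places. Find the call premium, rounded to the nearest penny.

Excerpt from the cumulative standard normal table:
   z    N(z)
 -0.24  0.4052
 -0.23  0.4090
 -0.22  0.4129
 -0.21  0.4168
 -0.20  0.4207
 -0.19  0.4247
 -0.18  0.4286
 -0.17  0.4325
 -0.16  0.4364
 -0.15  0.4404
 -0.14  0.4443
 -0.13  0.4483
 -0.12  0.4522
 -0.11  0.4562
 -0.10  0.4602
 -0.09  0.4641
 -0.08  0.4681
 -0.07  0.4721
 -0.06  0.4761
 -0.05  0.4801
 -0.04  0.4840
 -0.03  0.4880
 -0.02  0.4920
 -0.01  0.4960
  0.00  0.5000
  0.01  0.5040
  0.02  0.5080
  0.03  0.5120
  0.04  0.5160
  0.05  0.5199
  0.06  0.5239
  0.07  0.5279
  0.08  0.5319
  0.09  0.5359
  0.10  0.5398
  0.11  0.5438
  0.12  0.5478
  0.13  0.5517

£19.03

σ√T = 0.41·√0.5 = 0.2899
d₁ = [ln(176/180) + (0.05 − 0.03 + ½·0.41²)·0.5] / (σ√T) = (-0.0225 + 0.0520) / 0.2899 = 0.1019 → 0.10
d₂ = 0.1019 − 0.2899 = -0.1880 → -0.19
exp(−qT) = exp(−0.03·0.5) = 0.9851;  exp(−rT) = exp(−0.05·0.5) = 0.9753
N(d₁) = N(0.10) = 0.5398;  N(d₂) = N(-0.19) = 0.4247
C = 176·0.9851·0.5398 − 180·0.9753·0.4247 = 93.5892 − 74.5578 = 19.0314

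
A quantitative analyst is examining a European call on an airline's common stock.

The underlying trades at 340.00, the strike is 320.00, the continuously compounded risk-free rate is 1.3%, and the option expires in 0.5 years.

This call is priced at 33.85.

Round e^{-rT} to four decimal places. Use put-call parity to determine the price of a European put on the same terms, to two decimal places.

11.77

e^(−rT) = e^(−0.013·0.5) = 0.9935
Put-call parity: C − P = S − K·e^(−rT) = 340 − 320·0.9935 = 340 − 317.9200 = 22.0800
P = C − (C − P) = 33.85 − (22.0800) = 11.7700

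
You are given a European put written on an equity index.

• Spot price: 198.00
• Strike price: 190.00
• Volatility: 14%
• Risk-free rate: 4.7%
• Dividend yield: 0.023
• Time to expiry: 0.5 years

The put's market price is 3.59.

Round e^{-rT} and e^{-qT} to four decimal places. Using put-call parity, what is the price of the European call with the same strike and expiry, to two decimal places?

13.74

e^(−qT) = e^(−0.023·0.5) = 0.9886;  e^(−rT) = e^(−0.047·0.5) = 0.9768
Put-call parity: C − P = S·e^(−qT) − K·e^(−rT) = 198·0.9886 − 190·0.9768 = 195.7428 − 185.5920 = 10.1508
C = P + (C − P) = 3.59 + (10.1508) = 13.7408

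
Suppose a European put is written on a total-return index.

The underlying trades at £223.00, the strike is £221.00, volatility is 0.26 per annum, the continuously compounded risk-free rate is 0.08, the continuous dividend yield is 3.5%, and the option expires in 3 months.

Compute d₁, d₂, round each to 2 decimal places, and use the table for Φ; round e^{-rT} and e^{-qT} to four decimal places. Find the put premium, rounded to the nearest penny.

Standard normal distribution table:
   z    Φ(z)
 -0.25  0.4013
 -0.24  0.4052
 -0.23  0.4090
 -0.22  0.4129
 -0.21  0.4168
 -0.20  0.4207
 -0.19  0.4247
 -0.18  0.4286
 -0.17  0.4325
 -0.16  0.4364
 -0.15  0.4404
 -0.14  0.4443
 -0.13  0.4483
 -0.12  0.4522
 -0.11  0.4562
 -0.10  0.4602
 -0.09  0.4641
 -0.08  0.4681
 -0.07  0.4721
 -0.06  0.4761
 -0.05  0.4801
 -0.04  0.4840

σ√T = 0.26 × 0.5000 = 0.1300
d₁ = [ln(223/221) + (0.08 − 0.035 + 0.26²/2)·0.25] / 0.1300 = [0.0090 + 0.0197] / 0.1300 = 0.2208 ≈ 0.22
d₂ = d₁ − σ√T = 0.2208 − 0.1300 = 0.0908 ≈ 0.09
exp(−qT) = exp(−0.035·0.25) = 0.9913;  exp(−rT) = exp(−0.08·0.25) = 0.9802
P = 221·0.9802·N(-0.09) − 223·0.9913·N(-0.22) = 221·0.9802·0.4641 − 223·0.9913·0.4129 = 100.5353 − 91.2756 = 9.2597

£9.26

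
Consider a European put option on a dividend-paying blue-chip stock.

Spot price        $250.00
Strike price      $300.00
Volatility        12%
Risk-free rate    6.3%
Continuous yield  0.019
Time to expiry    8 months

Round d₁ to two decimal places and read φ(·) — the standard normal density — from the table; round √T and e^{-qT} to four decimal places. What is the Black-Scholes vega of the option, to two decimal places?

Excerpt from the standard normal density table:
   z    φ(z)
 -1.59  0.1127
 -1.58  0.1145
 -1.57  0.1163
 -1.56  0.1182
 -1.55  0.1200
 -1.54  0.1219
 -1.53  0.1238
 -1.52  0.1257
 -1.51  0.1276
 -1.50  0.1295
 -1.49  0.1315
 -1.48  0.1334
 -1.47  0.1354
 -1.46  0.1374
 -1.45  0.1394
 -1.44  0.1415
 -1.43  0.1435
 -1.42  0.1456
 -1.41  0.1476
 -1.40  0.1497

σ√T = 0.12·√0.6667 = 0.0980
d₁ = [ln(250/300) + (0.063 − 0.019 + ½·0.12²)·0.6667] / (σ√T) = (-0.1823 + 0.0341) / 0.0980 = -1.5124 ≈ -1.51
√T = √0.6667 = 0.8165
φ(d₁) = φ(-1.51) = 0.1276
e^(−qT) = e^(−0.019·0.6667) = 0.9874
vega = S·e^(−qT)·φ(d₁)·√T = 250·0.9874·0.1276·0.8165 = 25.7182

25.72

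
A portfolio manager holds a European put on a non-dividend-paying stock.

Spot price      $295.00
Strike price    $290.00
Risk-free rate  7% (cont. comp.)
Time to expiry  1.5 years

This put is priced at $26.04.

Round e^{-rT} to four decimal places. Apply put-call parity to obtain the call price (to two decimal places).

e^(−rT) = e^(−0.07·1.5) = 0.9003
Put-call parity: C − P = S − K·e^(−rT) = 295 − 290·0.9003 = 295 − 261.0870 = 33.9130
C = P + (C − P) = 26.04 + (33.9130) = 59.9530

$59.95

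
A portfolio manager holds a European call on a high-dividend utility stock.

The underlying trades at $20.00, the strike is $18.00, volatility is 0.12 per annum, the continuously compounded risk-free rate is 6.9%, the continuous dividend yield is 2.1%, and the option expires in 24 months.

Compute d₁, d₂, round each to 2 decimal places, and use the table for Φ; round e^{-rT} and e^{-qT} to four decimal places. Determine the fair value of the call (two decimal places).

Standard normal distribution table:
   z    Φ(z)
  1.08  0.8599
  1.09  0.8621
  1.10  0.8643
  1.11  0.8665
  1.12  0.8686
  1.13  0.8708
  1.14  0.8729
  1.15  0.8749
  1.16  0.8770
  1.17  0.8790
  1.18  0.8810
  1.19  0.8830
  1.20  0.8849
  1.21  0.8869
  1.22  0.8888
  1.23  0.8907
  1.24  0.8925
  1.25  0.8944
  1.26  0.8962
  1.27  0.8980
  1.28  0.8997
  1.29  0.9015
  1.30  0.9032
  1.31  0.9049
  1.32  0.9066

T = 2;  σ√T = 0.1697
d₁ = [ln(20/18) + (0.069 − 0.021 + 0.12²/2)·2] / 0.1697 = [0.1054 + 0.1104] / 0.1697 = 1.2714 ≈ 1.27
d₂ = d₁ − σ√T = 1.2714 − 0.1697 = 1.1017 ≈ 1.10
e^(−qT) = e^(−0.021·2) = 0.9589;  e^(−rT) = e^(−0.069·2) = 0.8711
C = 20·0.9589·N(1.27) − 18·0.8711·N(1.10) = 20·0.9589·0.8980 − 18·0.8711·0.8643 = 17.2218 − 13.5521 = 3.6698

$3.67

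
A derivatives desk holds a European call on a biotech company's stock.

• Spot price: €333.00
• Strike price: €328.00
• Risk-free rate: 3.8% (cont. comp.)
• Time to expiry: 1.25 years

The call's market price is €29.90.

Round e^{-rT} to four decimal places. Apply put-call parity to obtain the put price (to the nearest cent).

€9.68

e^(−rT) = e^(−0.038·1.25) = 0.9536
Put-call parity: C − P = S − K·e^(−rT) = 333 − 328·0.9536 = 333 − 312.7808 = 20.2192
P = C − (C − P) = 29.90 − (20.2192) = 9.6808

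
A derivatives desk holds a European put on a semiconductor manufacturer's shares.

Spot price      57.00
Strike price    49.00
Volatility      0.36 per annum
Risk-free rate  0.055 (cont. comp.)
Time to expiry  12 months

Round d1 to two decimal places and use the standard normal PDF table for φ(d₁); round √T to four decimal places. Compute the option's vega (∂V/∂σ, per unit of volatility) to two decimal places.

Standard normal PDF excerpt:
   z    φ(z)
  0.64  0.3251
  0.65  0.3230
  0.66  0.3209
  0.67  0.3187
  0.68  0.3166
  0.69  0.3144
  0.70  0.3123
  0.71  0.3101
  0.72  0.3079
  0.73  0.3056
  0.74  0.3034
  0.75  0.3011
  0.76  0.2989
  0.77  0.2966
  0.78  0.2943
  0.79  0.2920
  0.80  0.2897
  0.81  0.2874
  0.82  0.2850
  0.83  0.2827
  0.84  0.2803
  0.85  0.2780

17.16

σ√T = 0.36·√1 = 0.3600
d₁ = [ln(57/49) + (0.055 + 0.36²/2)·1] / 0.3600 = [0.1512 + 0.1198] / 0.3600 = 0.7529 ≈ 0.75
√T = √1 = 1.0000
φ(d₁) = φ(0.75) = 0.3011
vega = S·φ(d₁)·√T = 57·0.3011·1.0000 = 17.1627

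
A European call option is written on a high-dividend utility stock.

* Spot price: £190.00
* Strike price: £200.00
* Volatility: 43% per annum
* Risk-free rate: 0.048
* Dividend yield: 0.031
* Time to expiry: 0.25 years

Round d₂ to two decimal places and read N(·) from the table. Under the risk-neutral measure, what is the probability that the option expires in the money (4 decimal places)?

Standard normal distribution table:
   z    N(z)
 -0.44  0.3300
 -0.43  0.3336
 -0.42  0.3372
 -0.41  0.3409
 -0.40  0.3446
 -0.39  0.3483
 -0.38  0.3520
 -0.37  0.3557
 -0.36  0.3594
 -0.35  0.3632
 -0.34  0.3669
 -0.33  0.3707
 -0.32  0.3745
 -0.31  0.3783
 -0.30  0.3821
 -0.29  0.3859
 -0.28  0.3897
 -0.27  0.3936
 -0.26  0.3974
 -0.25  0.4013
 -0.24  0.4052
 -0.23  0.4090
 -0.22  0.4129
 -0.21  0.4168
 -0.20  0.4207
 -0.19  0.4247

0.3707

T = 0.25;  σ√T = 0.2150
d₁ = [ln(190/200) + (0.048 − 0.031 + ½·0.43²)·0.25] / (σ√T) = (-0.0513 + 0.0274) / 0.2150 = -0.1113 → -0.11
d₂ = -0.1113 − 0.2150 = -0.3263 → -0.33
Risk-neutral Pr[S_T > K] = N(d₂) = N(-0.33) = 0.3707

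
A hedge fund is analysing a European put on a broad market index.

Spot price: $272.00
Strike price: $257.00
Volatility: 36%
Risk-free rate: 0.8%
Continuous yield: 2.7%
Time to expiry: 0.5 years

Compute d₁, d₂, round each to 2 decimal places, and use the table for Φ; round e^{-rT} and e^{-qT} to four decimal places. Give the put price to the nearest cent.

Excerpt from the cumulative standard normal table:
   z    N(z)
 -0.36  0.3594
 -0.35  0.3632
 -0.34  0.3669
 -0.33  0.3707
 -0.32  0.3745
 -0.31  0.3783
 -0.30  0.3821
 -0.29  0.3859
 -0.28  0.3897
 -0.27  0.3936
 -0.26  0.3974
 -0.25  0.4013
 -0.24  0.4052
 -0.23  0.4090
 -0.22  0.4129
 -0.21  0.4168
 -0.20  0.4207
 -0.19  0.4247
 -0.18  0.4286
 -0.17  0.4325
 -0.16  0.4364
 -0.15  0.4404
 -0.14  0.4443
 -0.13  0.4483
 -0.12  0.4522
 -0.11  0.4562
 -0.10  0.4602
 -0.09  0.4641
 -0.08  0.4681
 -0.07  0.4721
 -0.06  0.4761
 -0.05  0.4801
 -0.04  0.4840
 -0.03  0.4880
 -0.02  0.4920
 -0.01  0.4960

σ√T = 0.36 × 0.7071 = 0.2546
d₁ = [ln(272/257) + (0.008 − 0.027 + ½·0.36²)·0.5] / (σ√T) = (0.0567 + 0.0229) / 0.2546 = 0.3128 ⇒ 0.31
d₂ = 0.3128 − 0.2546 = 0.0582 ⇒ 0.06
exp(−qT) = exp(−0.027·0.5) = 0.9866;  exp(−rT) = exp(−0.008·0.5) = 0.9960
P = 257·0.9960·N(-0.06) − 272·0.9866·N(-0.31) = 257·0.9960·0.4761 − 272·0.9866·0.3783 = 121.8683 − 101.5188 = 20.3495

$20.35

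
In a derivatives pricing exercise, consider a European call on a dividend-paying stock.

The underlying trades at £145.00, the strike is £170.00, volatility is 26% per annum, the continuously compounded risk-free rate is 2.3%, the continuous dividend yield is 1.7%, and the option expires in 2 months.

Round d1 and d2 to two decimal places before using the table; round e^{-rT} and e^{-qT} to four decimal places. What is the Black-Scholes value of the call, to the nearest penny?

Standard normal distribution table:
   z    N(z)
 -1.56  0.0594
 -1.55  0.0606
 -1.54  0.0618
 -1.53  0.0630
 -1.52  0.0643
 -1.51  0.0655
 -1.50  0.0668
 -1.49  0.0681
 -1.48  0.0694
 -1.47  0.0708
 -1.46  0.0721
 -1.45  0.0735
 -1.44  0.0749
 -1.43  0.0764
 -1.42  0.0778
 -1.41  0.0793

£0.36

σ√T = 0.26·√0.1667 = 0.1061
ln(S/K) + (r − q + σ²/2)T = ln(145/170) + (0.023 − 0.017 + 0.26²/2)·0.1667 = -0.1591 + 0.0066 = -0.1524
d₁ = -0.1524 / 0.1061 = -1.4361 ≈ -1.44
d₂ = d₁ − σ√T = -1.4361 − 0.1061 = -1.5422 ≈ -1.54
exp(−qT) = exp(−0.017·0.1667) = 0.9972;  exp(−rT) = exp(−0.023·0.1667) = 0.9962
C = 145·0.9972·N(-1.44) − 170·0.9962·N(-1.54) = 145·0.9972·0.0749 − 170·0.9962·0.0618 = 10.8301 − 10.4661 = 0.3640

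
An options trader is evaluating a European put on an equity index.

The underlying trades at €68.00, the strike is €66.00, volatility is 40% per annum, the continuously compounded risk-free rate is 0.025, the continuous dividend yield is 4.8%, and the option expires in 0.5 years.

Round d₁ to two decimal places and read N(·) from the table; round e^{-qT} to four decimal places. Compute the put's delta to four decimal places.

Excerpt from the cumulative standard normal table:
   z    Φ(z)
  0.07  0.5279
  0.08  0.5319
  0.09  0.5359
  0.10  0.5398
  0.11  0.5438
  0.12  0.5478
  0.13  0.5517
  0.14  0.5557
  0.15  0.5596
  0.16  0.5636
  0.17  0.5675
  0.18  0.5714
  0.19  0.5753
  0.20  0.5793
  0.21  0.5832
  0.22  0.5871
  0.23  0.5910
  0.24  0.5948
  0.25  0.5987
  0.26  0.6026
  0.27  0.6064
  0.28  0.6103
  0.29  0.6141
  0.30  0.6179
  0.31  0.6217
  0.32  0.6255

-0.4069

T = 0.5;  σ√T = 0.2828
d₁ = [ln(68/66) + (0.025 − 0.048 + 0.4²/2)·0.5] / 0.2828 = [0.0299 + 0.0285] / 0.2828 = 0.2063 which rounds to 0.21
N(d₁) = N(0.21) = 0.5832
Δ_put = e^(−qT)·(N(d₁) − 1) = 0.9763·(0.5832 − 1) = -0.4069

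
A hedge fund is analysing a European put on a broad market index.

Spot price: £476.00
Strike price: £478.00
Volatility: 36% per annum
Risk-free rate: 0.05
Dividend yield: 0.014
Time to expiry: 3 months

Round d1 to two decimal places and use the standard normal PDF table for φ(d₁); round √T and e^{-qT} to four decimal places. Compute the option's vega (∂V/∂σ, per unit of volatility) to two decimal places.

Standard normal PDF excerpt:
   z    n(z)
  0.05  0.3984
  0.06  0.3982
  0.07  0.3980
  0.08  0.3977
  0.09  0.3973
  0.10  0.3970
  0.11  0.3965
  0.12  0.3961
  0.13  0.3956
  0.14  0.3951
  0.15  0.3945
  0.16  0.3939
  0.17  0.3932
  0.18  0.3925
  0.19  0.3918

93.94

σ√T = 0.36·√0.25 = 0.1800
d₁ = [ln(476/478) + (0.05 − 0.014 + 0.36²/2)·0.25] / 0.1800 = [-0.0042 + 0.0252] / 0.1800 = 0.1167 which rounds to 0.12
√T = √0.25 = 0.5000
φ(d₁) = φ(0.12) = 0.3961
e^(−qT) = e^(−0.014·0.25) = 0.9965
vega = S·e^(−qT)·φ(d₁)·√T = 476·0.9965·0.3961·0.5000 = 93.9418
(Call and put vega coincide under Black-Scholes.)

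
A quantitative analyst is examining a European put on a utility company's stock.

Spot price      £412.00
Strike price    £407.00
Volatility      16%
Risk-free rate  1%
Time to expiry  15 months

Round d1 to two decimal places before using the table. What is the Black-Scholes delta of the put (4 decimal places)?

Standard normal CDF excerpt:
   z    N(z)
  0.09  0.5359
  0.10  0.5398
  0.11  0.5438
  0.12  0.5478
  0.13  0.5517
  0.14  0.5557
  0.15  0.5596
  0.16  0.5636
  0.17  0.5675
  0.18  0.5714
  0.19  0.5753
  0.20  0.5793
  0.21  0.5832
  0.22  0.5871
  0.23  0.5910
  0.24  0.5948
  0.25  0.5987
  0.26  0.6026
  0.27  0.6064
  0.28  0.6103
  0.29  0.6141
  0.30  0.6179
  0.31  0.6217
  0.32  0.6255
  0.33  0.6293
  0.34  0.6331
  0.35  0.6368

T = 1.25;  σ√T = 0.1789
ln(S/K) + (r + σ²/2)T = ln(412/407) + (0.01 + 0.16²/2)·1.25 = 0.0122 + 0.0285 = 0.0407
d₁ = 0.0407 / 0.1789 = 0.2276 ≈ 0.23
N(d₁) = N(0.23) = 0.5910
Δ_put = N(d₁) − 1 = 0.5910 − 1 = -0.4090

-0.4090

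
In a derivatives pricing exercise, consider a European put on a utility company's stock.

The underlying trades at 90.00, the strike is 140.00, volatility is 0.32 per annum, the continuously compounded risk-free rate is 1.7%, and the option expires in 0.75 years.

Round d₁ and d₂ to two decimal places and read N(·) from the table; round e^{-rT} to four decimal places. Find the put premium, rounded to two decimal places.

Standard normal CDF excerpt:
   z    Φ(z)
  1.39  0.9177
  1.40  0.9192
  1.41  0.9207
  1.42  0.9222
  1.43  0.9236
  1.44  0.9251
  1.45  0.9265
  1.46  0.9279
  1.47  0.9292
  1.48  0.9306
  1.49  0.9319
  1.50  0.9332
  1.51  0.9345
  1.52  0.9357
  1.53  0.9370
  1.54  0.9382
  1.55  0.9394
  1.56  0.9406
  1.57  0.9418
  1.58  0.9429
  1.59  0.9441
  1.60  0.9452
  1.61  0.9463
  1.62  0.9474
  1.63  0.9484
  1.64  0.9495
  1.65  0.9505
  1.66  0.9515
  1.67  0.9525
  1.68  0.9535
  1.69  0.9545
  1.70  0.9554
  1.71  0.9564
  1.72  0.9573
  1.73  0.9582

σ√T = 0.32 × 0.8660 = 0.2771
d₁ = [ln(90/140) + (0.017 + 0.32²/2)·0.75] / 0.2771 = [-0.4418 + 0.0512] / 0.2771 = -1.4098 ⇒ -1.41
d₂ = d₁ − σ√T = -1.4098 − 0.2771 = -1.6869 ⇒ -1.69
exp(−rT) = exp(−0.017·0.75) = 0.9873
P = 140·0.9873·N(1.69) − 90·N(1.41) = 140·0.9873·0.9545 − 90·0.9207 = 131.9329 − 82.8630 = 49.0699

49.07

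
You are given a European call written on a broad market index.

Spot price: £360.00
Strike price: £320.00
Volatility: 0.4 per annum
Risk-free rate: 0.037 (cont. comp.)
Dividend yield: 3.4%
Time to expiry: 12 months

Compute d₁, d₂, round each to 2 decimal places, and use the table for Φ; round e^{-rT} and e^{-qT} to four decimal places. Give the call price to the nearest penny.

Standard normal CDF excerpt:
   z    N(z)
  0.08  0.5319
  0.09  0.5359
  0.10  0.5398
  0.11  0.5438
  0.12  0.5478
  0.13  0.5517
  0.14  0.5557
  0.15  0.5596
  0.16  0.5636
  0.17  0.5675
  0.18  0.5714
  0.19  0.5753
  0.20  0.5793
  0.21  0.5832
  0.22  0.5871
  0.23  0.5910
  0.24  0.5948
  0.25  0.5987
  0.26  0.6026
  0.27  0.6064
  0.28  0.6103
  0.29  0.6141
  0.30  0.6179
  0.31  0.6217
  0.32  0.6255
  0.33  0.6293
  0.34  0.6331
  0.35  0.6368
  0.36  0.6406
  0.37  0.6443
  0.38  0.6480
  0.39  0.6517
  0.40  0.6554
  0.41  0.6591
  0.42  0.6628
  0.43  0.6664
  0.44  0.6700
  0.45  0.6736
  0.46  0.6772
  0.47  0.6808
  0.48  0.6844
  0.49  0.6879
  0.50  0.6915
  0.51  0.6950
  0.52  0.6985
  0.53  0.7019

T = 1;  σ√T = 0.4000
ln(S/K) + (r − q + σ²/2)T = ln(360/320) + (0.037 − 0.034 + 0.4²/2)·1 = 0.1178 + 0.0830 = 0.2008
d₁ = 0.2008 / 0.4000 = 0.5020 ⇒ 0.50
d₂ = d₁ − σ√T = 0.5020 − 0.4000 = 0.1020 ⇒ 0.10
exp(−qT) = exp(−0.034·1) = 0.9666;  exp(−rT) = exp(−0.037·1) = 0.9637
N(d₁) = N(0.50) = 0.6915;  N(d₂) = N(0.10) = 0.5398
C = 360·0.9666·0.6915 − 320·0.9637·0.5398 = 240.6254 − 166.4657 = 74.1597

£74.16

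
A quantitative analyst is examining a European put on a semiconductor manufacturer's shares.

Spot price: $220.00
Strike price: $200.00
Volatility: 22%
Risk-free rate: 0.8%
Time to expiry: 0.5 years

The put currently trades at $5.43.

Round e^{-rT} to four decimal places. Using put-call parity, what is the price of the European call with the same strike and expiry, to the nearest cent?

exp(−rT) = exp(−0.008·0.5) = 0.9960
Put-call parity: C − P = S − K·e^(−rT) = 220 − 200·0.9960 = 220 − 199.2000 = 20.8000
C = P + (C − P) = 5.43 + (20.8000) = 26.2300

$26.23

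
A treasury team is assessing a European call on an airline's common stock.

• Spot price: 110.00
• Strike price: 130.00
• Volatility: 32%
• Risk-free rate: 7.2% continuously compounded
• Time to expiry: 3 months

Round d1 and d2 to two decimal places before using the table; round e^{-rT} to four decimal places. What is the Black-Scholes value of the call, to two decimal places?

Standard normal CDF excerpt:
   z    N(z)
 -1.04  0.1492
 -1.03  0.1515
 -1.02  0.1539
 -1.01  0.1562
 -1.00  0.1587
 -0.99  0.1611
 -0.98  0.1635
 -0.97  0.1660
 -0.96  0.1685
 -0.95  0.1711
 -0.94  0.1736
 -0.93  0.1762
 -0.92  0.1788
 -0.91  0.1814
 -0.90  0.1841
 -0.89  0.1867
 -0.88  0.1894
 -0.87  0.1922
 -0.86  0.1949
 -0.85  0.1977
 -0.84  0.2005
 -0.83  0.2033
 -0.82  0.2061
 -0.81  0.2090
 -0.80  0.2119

σ√T = 0.32 × 0.5000 = 0.1600
d₁ = [ln(110/130) + (0.072 + ½·0.32²)·0.25] / (σ√T) = (-0.1671 + 0.0308) / 0.1600 = -0.8516 → -0.85
d₂ = -0.8516 − 0.1600 = -1.0116 → -1.01
e^(−rT) = e^(−0.072·0.25) = 0.9822
N(d₁) = N(-0.85) = 0.1977;  N(d₂) = N(-1.01) = 0.1562
C = 110·0.1977 − 130·0.9822·0.1562 = 21.7470 − 19.9446 = 1.8024

1.80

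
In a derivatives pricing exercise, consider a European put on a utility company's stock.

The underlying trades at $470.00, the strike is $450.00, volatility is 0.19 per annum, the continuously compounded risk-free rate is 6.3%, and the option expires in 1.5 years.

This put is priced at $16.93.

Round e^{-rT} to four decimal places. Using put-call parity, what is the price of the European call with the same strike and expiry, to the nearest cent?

$77.52

exp(−rT) = exp(−0.063·1.5) = 0.9098
Put-call parity: C − P = S − K·e^(−rT) = 470 − 450·0.9098 = 470 − 409.4100 = 60.5900
C = P + (C − P) = 16.93 + (60.5900) = 77.5200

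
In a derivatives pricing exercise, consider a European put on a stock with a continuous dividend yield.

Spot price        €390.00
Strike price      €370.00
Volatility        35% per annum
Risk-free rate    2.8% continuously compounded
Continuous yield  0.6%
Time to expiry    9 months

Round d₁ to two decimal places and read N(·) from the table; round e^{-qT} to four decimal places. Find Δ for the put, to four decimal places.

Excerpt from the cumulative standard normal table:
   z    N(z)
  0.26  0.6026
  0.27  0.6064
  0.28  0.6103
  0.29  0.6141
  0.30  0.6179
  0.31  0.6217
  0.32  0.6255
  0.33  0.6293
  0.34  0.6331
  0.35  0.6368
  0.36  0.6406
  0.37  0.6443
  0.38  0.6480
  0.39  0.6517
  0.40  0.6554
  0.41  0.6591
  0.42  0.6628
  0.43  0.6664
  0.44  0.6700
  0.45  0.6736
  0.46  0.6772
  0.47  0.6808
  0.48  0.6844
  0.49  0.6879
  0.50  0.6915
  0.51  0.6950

-0.3504

σ√T = 0.35 × 0.8660 = 0.3031
d₁ = [ln(390/370) + (0.028 − 0.006 + 0.35²/2)·0.75] / 0.3031 = [0.0526 + 0.0624] / 0.3031 = 0.3797 ⇒ 0.38
N(d₁) = N(0.38) = 0.6480
Δ_put = e^(−qT)·(N(d₁) − 1) = 0.9955·(0.6480 − 1) = -0.3504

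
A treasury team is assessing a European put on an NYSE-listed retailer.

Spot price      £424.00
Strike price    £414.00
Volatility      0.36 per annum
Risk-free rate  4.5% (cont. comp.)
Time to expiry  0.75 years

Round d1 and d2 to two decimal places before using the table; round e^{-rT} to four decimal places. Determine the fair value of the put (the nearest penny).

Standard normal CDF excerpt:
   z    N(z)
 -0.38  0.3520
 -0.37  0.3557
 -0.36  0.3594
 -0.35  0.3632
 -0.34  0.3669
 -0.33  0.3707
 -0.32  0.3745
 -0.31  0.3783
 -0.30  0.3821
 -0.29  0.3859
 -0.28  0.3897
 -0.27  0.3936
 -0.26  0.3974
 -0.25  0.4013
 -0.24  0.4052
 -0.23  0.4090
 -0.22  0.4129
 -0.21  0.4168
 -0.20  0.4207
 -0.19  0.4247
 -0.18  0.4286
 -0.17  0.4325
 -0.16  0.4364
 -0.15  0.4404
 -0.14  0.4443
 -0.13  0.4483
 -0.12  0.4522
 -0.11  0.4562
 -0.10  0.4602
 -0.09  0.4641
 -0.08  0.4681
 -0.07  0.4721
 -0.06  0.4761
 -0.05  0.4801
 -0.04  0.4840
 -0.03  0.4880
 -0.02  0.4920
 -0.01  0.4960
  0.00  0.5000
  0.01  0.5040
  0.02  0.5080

£39.76

T = 0.75;  σ√T = 0.3118
d₁ = [ln(424/414) + (0.045 + 0.36²/2)·0.75] / 0.3118 = [0.0239 + 0.0823] / 0.3118 = 0.3407 → 0.34
d₂ = d₁ − σ√T = 0.3407 − 0.3118 = 0.0289 → 0.03
e^(−rT) = e^(−0.045·0.75) = 0.9668
N(−d₂) = N(-0.03) = 0.4880;  N(−d₁) = N(-0.34) = 0.3669
P = 414·0.9668·0.4880 − 424·0.3669 = 195.3245 − 155.5656 = 39.7589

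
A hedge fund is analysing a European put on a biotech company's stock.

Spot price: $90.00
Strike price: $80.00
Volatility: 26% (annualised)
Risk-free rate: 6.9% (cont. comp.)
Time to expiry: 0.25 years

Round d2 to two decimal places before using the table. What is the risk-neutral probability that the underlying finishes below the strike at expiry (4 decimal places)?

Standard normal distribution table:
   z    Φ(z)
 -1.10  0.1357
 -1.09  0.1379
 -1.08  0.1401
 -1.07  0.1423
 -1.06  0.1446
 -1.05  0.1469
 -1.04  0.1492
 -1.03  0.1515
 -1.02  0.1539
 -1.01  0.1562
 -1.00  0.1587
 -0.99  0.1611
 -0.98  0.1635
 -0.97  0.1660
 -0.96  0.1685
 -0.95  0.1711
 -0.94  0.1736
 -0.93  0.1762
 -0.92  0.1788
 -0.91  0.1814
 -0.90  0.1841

0.1660

σ√T = 0.26·√0.25 = 0.1300
ln(S/K) + (r + σ²/2)T = ln(90/80) + (0.069 + 0.26²/2)·0.25 = 0.1178 + 0.0257 = 0.1435
d₁ = 0.1435 / 0.1300 = 1.1037 ≈ 1.10
d₂ = d₁ − σ√T = 1.1037 − 0.1300 = 0.9737 ≈ 0.97
Pr(exercise) under Q = N(−d₂) = N(-0.97) = 0.1660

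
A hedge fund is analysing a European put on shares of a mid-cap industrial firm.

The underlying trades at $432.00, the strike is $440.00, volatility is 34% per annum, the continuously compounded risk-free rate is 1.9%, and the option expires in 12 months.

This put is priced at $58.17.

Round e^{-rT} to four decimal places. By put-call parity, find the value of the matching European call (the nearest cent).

$58.44

e^(−rT) = e^(−0.019·1) = 0.9812
Put-call parity: C − P = S − K·e^(−rT) = 432 − 440·0.9812 = 432 − 431.7280 = 0.2720
C = P + (C − P) = 58.17 + (0.2720) = 58.4420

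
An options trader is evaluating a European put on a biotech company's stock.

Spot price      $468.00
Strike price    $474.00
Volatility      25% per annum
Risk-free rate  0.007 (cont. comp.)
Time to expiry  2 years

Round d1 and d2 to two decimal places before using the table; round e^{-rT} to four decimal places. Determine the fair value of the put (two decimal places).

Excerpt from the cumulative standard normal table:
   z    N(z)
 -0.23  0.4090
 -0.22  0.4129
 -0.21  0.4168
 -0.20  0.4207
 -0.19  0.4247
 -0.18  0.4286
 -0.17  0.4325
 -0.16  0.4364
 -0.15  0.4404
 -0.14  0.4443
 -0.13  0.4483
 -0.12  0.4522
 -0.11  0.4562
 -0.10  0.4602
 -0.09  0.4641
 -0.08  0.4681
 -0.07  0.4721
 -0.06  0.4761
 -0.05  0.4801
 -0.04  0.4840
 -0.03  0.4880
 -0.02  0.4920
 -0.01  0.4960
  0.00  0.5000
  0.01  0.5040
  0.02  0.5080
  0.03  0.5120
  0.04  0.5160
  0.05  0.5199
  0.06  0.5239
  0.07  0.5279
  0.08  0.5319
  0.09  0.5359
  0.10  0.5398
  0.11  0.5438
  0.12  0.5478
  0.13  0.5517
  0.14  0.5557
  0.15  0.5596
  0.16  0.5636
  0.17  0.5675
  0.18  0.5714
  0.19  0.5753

T = 2;  σ√T = 0.3536
d₁ = [ln(468/474) + (0.007 + 0.25²/2)·2] / 0.3536 = [-0.0127 + 0.0765] / 0.3536 = 0.1803 which rounds to 0.18
d₂ = d₁ − σ√T = 0.1803 − 0.3536 = -0.1732 which rounds to -0.17
exp(−rT) = exp(−0.007·2) = 0.9861
P = 474·0.9861·N(0.17) − 468·N(-0.18) = 474·0.9861·0.5675 − 468·0.4286 = 265.2560 − 200.5848 = 64.6712

$64.67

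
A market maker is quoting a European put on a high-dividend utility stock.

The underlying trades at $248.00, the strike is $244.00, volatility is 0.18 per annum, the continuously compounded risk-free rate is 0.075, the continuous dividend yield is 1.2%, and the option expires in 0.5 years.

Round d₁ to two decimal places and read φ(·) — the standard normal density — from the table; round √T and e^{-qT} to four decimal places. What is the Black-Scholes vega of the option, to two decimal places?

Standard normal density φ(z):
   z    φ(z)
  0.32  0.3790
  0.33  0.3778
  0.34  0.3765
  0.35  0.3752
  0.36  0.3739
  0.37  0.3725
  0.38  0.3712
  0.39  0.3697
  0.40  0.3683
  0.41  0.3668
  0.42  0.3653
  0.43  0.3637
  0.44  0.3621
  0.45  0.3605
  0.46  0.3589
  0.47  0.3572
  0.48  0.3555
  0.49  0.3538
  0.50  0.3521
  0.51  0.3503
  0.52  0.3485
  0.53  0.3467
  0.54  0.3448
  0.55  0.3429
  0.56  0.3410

σ√T = 0.18·√0.5 = 0.1273
d₁ = [ln(248/244) + (0.075 − 0.012 + ½·0.18²)·0.5] / (σ√T) = (0.0163 + 0.0396) / 0.1273 = 0.4389 → 0.44
√T = √0.5 = 0.7071
φ(d₁) = φ(0.44) = 0.3621
e^(−qT) = e^(−0.012·0.5) = 0.9940
vega = S·e^(−qT)·φ(d₁)·√T = 248·0.9940·0.3621·0.7071 = 63.1172

63.12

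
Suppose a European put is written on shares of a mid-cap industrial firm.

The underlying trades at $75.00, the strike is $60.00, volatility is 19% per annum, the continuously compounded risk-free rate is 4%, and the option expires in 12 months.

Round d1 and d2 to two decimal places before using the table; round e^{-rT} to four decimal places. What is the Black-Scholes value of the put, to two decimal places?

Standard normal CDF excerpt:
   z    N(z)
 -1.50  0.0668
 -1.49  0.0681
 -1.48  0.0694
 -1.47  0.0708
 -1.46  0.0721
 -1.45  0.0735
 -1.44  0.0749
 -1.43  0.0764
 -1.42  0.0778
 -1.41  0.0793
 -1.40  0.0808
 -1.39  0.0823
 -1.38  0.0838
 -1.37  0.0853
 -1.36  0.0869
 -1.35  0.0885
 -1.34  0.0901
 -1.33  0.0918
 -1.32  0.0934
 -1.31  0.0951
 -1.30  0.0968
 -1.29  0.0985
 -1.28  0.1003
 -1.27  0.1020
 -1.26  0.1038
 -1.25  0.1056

$0.47

σ√T = 0.19 × 1.0000 = 0.1900
d₁ = [ln(75/60) + (0.04 + 0.19²/2)·1] / 0.1900 = [0.2231 + 0.0581] / 0.1900 = 1.4800 ⇒ 1.48
d₂ = d₁ − σ√T = 1.4800 − 0.1900 = 1.2900 ⇒ 1.29
exp(−rT) = exp(−0.04·1) = 0.9608
N(−d₂) = N(-1.29) = 0.0985;  N(−d₁) = N(-1.48) = 0.0694
P = 60·0.9608·0.0985 − 75·0.0694 = 5.6783 − 5.2050 = 0.4733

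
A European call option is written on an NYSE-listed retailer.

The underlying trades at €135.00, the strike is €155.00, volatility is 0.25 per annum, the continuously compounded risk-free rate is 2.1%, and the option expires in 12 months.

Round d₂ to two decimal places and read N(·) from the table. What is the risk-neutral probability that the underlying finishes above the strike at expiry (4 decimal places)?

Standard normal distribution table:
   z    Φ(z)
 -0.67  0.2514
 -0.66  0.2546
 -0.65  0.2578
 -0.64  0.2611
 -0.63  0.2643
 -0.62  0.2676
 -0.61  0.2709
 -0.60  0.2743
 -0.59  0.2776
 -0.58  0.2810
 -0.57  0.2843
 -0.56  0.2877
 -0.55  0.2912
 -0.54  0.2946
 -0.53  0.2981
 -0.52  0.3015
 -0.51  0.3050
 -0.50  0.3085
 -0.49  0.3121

0.2776

σ√T = 0.25·√1 = 0.2500
ln(S/K) + (r + σ²/2)T = ln(135/155) + (0.021 + 0.25²/2)·1 = -0.1382 + 0.0523 = -0.0859
d₁ = -0.0859 / 0.2500 = -0.3436 ≈ -0.34
d₂ = d₁ − σ√T = -0.3436 − 0.2500 = -0.5936 ≈ -0.59
Risk-neutral Pr[S_T > K] = N(d₂) = N(-0.59) = 0.2776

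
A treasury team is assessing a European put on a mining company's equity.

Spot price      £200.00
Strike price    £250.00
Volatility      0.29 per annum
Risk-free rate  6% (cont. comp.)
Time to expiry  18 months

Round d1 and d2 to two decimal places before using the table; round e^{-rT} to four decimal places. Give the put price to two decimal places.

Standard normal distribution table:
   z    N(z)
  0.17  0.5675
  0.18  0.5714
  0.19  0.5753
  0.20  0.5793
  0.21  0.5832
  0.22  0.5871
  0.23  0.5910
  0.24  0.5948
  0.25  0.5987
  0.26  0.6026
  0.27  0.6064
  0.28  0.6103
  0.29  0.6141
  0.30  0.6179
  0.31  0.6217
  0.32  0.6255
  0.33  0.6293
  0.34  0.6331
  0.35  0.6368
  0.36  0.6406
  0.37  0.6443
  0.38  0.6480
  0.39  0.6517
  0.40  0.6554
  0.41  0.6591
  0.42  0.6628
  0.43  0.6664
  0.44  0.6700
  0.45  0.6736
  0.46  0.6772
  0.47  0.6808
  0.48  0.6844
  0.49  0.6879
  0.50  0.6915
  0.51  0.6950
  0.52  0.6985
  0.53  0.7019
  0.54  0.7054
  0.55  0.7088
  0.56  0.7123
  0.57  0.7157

σ√T = 0.29 × 1.2247 = 0.3552
d₁ = [ln(200/250) + (0.06 + 0.29²/2)·1.5] / 0.3552 = [-0.2231 + 0.1531] / 0.3552 = -0.1973 ≈ -0.20
d₂ = d₁ − σ√T = -0.1973 − 0.3552 = -0.5525 ≈ -0.55
exp(−rT) = exp(−0.06·1.5) = 0.9139
N(−d₂) = N(0.55) = 0.7088;  N(−d₁) = N(0.20) = 0.5793
P = 250·0.9139·0.7088 − 200·0.5793 = 161.9431 − 115.8600 = 46.0831

£46.08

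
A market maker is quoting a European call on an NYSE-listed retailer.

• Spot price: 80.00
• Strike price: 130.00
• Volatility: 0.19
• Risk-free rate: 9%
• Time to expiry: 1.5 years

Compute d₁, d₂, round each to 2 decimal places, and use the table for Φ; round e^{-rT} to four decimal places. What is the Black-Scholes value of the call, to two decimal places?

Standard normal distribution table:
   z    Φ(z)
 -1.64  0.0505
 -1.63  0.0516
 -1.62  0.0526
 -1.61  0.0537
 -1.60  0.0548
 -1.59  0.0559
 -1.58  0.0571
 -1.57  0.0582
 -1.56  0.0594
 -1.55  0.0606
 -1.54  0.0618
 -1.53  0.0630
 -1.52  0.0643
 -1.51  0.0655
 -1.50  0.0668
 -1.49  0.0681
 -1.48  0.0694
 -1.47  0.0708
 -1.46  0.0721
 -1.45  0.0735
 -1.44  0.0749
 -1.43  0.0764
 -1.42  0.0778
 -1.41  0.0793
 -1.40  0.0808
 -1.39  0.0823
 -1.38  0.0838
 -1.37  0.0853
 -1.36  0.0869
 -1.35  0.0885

σ√T = 0.19·√1.5 = 0.2327
ln(S/K) + (r + σ²/2)T = ln(80/130) + (0.09 + 0.19²/2)·1.5 = -0.4855 + 0.1621 = -0.3234
d₁ = -0.3234 / 0.2327 = -1.3899 ≈ -1.39
d₂ = d₁ − σ√T = -1.3899 − 0.2327 = -1.6226 ≈ -1.62
e^(−rT) = e^(−0.09·1.5) = 0.8737
N(d₁) = N(-1.39) = 0.0823;  N(d₂) = N(-1.62) = 0.0526
C = 80·0.0823 − 130·0.8737·0.0526 = 6.5840 − 5.9744 = 0.6096

0.61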